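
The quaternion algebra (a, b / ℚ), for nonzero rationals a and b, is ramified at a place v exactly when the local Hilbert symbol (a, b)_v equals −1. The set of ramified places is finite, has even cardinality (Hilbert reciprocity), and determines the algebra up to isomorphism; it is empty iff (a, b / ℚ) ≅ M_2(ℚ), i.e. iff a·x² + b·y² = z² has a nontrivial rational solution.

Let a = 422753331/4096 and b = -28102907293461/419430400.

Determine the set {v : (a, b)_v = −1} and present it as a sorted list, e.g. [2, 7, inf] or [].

Mod squares: a ≡ 51051, b ≡ -1309. Check v ∈ {∞, 2, 3, 5, 7, 11, 13, 17}.
v=∞: 51051 > 0 and -1309 < 0  ⇒  (a,b)_∞ = +1.
v=13: a=13^3·(≡10), b=13^4·(≡1) mod 13; (10|13)=+1, (1|13)=+1; (−1)^{3·4·6}·(+1)^4·(+1)^3 = +1.
v=11: a=11^1·(≡6), b=11^1·(≡10) mod 11; (6|11)=-1, (10|11)=-1; (−1)^{1·1·5}·(-1)^1·(-1)^1 = -1.
v=17: a=17^1·(≡12), b=17^5·(≡9) mod 17; (12|17)=-1, (9|17)=+1; (−1)^{1·5·8}·(-1)^5·(+1)^1 = -1.
v=2: v_2(a)=-12, v_2(b)=-24; units ≡ 3, 3 (mod 8); ε·ε+αω+βω = 1·1+-12·1+-24·1 ≡ 1  ⇒  (a,b)_2 = -1.
v=3: a=3^1·(≡1), b=3^2·(≡2) mod 3; (1|3)=+1, (2|3)=-1; (−1)^{1·2·1}·(+1)^2·(-1)^1 = -1.
v=7: a=7^3·(≡6), b=7^1·(≡4) mod 7; (6|7)=-1, (4|7)=+1; (−1)^{3·1·3}·(-1)^1·(+1)^3 = +1.
v=5: a=5^0·(≡1), b=5^-2·(≡4) mod 5; (1|5)=+1, (4|5)=+1; (−1)^{0·-2·2}·(+1)^-2·(+1)^0 = +1.
|Ram(51051, -1309)| = 4, even; anisotropic at {2, 3, 11, 17}.

[2, 3, 11, 17]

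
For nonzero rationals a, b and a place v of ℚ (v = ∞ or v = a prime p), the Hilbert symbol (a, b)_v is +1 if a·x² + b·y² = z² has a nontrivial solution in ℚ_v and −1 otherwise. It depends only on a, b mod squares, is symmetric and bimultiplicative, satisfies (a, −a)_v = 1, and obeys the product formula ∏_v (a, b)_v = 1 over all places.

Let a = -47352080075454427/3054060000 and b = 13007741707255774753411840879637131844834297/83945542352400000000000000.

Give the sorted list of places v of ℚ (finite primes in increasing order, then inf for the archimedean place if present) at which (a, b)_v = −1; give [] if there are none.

[29, 31]

Mod squares: a ≡ -1436602, b ≡ 17. Check v ∈ {∞, 2, 3, 5, 7, 13, 17, 19, 23, 29, 31, 47}.
v=47: a=47^-1·(≡44), b=47^-2·(≡36) mod 47; (44|47)=-1, (36|47)=+1; (−1)^{-1·-2·23}·(-1)^-2·(+1)^-1 = +1.
v=∞: -1436602 < 0 and 17 > 0  ⇒  (a,b)_∞ = +1.
v=3: a=3^-2·(≡2), b=3^-6·(≡2) mod 3; (2|3)=-1, (2|3)=-1; (−1)^{-2·-6·1}·(-1)^-6·(-1)^-2 = +1.
v=13: a=13^2·(≡6), b=13^6·(≡9) mod 13; (6|13)=-1, (9|13)=+1; (−1)^{2·6·6}·(-1)^6·(+1)^2 = +1.
v=31: a=31^1·(≡24), b=31^2·(≡29) mod 31; (24|31)=-1, (29|31)=-1; (−1)^{1·2·15}·(-1)^2·(-1)^1 = -1.
v=7: a=7^2·(≡4), b=7^8·(≡3) mod 7; (4|7)=+1, (3|7)=-1; (−1)^{2·8·3}·(+1)^8·(-1)^2 = +1.
v=19: a=19^-2·(≡7), b=19^-4·(≡5) mod 19; (7|19)=+1, (5|19)=+1; (−1)^{-2·-4·9}·(+1)^-4·(+1)^-2 = +1.
v=5: a=5^-4·(≡3), b=5^-14·(≡2) mod 5; (3|5)=-1, (2|5)=-1; (−1)^{-4·-14·2}·(-1)^-14·(-1)^-4 = +1.
v=17: a=17^1·(≡9), b=17^3·(≡2) mod 17; (9|17)=+1, (2|17)=+1; (−1)^{1·3·8}·(+1)^3·(+1)^1 = +1.
v=29: a=29^5·(≡16), b=29^12·(≡17) mod 29; (16|29)=+1, (17|29)=-1; (−1)^{5·12·14}·(+1)^12·(-1)^5 = -1.
v=23: a=23^2·(≡3), b=23^4·(≡7) mod 23; (3|23)=+1, (7|23)=-1; (−1)^{2·4·11}·(+1)^4·(-1)^2 = +1.
v=2: v_2(a)=-5, v_2(b)=-16; units ≡ 3, 1 (mod 8); ε·ε+αω+βω = 1·0+-5·0+-16·1 ≡ 0  ⇒  (a,b)_2 = +1.
|Ram(-1436602, 17)| = 2, even; anisotropic at {29, 31}.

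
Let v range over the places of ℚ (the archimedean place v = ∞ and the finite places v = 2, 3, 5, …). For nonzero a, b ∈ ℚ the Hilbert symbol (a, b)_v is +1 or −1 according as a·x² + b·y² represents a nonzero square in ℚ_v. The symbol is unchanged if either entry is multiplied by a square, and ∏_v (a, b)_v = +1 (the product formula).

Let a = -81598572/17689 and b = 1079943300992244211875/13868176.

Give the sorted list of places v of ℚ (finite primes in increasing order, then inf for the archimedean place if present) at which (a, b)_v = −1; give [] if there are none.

(a, b) ≡ (-7843, 133331) mod (ℚ^×)²; places V = {2, 3, 5, 7, 11, 17, 19, 23, 31, ∞}.
(a,b)_31: α=1, u≡26; β=3, v≡13 (mod 31); (26|31)=-1, (13|31)=-1; sign (−1)^1·-1^3·-1^1 = -1.
(a,b)_∞: sgn(-7843)=−, sgn(133331)=+, so +1.
(a,b)_5: α=0, u≡2; β=4, v≡4 (mod 5); (2|5)=-1, (4|5)=+1; sign (−1)^0·-1^4·+1^0 = +1.
(a,b)_11: α=1, u≡7; β=3, v≡2 (mod 11); (7|11)=-1, (2|11)=-1; sign (−1)^1·-1^3·-1^1 = -1.
(a,b)_2: α=2, β=-4; u≡5, v≡3 (mod 8); ε(u)ε(v)=0·1, αω(v)=2·1, βω(u)=-4·1; sum ≡ 0  ⇒  +1.
(a,b)_7: α=-2, u≡2; β=-4, v≡2 (mod 7); (2|7)=+1, (2|7)=+1; sign (−1)^0·+1^-4·+1^-2 = +1.
(a,b)_17: α=2, u≡10; β=3, v≡11 (mod 17); (10|17)=-1, (11|17)=-1; sign (−1)^0·-1^3·-1^2 = -1.
(a,b)_23: α=1, u≡16; β=3, v≡16 (mod 23); (16|23)=+1, (16|23)=+1; sign (−1)^1·+1^3·+1^1 = -1.
(a,b)_19: α=-2, u≡4; β=-2, v≡12 (mod 19); (4|19)=+1, (12|19)=-1; sign (−1)^0·+1^-2·-1^-2 = +1.
(a,b)_3: α=2, u≡2; β=6, v≡2 (mod 3); (2|3)=-1, (2|3)=-1; sign (−1)^0·-1^6·-1^2 = +1.
(-7843, 133331 / ℚ) ramifies at {11, 17, 23, 31}: a division algebra.

[11, 17, 23, 31]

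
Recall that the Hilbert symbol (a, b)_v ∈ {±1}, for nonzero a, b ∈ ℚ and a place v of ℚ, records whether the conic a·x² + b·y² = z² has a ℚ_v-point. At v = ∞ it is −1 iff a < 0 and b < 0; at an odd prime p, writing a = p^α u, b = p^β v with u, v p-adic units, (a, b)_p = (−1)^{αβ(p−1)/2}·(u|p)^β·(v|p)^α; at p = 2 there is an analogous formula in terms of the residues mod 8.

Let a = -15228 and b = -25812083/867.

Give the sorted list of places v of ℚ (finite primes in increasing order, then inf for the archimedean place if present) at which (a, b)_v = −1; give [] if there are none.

Mod squares: a ≡ -47, b ≡ -5289. Check v ∈ {∞, 2, 3, 11, 17, 41, 43, 47}.
v=17: a=17^0·(≡4), b=17^-2·(≡1) mod 17; (4|17)=+1, (1|17)=+1; (−1)^{0·-2·8}·(+1)^-2·(+1)^0 = +1.
v=2: v_2(a)=2, v_2(b)=0; units ≡ 1, 7 (mod 8); ε·ε+αω+βω = 0·1+2·0+0·0 ≡ 0  ⇒  (a,b)_2 = +1.
v=43: a=43^0·(≡37), b=43^1·(≡6) mod 43; (37|43)=-1, (6|43)=+1; (−1)^{0·1·21}·(-1)^1·(+1)^0 = -1.
v=∞: -47 < 0 and -5289 < 0  ⇒  (a,b)_∞ = -1.
v=11: a=11^0·(≡7), b=11^4·(≡7) mod 11; (7|11)=-1, (7|11)=-1; (−1)^{0·4·5}·(-1)^4·(-1)^0 = +1.
v=47: a=47^1·(≡5), b=47^0·(≡33) mod 47; (5|47)=-1, (33|47)=-1; (−1)^{1·0·23}·(-1)^0·(-1)^1 = -1.
v=3: a=3^4·(≡1), b=3^-1·(≡1) mod 3; (1|3)=+1, (1|3)=+1; (−1)^{4·-1·1}·(+1)^-1·(+1)^4 = +1.
v=41: a=41^0·(≡24), b=41^1·(≡26) mod 41; (24|41)=-1, (26|41)=-1; (−1)^{0·1·20}·(-1)^1·(-1)^0 = -1.
Ram(-47, -5289) = {41, 43, 47, ∞}; no ℚ_41-point on the conic.

[41, 43, 47, inf]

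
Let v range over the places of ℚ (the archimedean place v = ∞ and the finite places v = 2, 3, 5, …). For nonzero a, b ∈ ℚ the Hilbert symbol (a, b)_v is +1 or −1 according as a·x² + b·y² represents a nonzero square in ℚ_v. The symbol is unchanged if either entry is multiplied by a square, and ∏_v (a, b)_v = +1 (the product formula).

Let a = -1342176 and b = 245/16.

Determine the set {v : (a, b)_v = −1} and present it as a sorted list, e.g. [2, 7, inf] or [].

[2, 3]

Mod squares: a ≡ -83886, b ≡ 5. Check v ∈ {∞, 2, 3, 5, 7, 11, 31, 41}.
v=31: a=31^1·(≡11), b=31^0·(≡25) mod 31; (11|31)=-1, (25|31)=+1; (−1)^{1·0·15}·(-1)^0·(+1)^1 = +1.
v=2: v_2(a)=5, v_2(b)=-4; units ≡ 1, 5 (mod 8); ε·ε+αω+βω = 0·0+5·1+-4·0 ≡ 1  ⇒  (a,b)_2 = -1.
v=5: a=5^0·(≡4), b=5^1·(≡4) mod 5; (4|5)=+1, (4|5)=+1; (−1)^{0·1·2}·(+1)^1·(+1)^0 = +1.
v=3: a=3^1·(≡1), b=3^0·(≡2) mod 3; (1|3)=+1, (2|3)=-1; (−1)^{1·0·1}·(+1)^0·(-1)^1 = -1.
v=11: a=11^1·(≡7), b=11^0·(≡5) mod 11; (7|11)=-1, (5|11)=+1; (−1)^{1·0·5}·(-1)^0·(+1)^1 = +1.
v=7: a=7^0·(≡4), b=7^2·(≡6) mod 7; (4|7)=+1, (6|7)=-1; (−1)^{0·2·3}·(+1)^2·(-1)^0 = +1.
v=41: a=41^1·(≡23), b=41^0·(≡23) mod 41; (23|41)=+1, (23|41)=+1; (−1)^{1·0·20}·(+1)^0·(+1)^1 = +1.
v=∞: -83886 < 0 and 5 > 0  ⇒  (a,b)_∞ = +1.
|Ram(-83886, 5)| = 2, even; anisotropic at {2, 3}.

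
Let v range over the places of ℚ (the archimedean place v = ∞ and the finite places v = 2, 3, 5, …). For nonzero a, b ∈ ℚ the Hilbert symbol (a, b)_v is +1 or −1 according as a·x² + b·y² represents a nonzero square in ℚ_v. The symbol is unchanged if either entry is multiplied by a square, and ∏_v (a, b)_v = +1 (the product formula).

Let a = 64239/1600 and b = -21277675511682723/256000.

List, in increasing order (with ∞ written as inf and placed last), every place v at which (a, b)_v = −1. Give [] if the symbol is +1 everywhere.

Mod squares: a ≡ 1311, b ≡ -30. Check v ∈ {∞, 2, 3, 5, 7, 19, 23}.
v=∞: 1311 > 0 and -30 < 0  ⇒  (a,b)_∞ = +1.
v=5: a=5^-2·(≡1), b=5^-3·(≡4) mod 5; (1|5)=+1, (4|5)=+1; (−1)^{-2·-3·2}·(+1)^-3·(+1)^-2 = +1.
v=19: a=19^1·(≡14), b=19^4·(≡15) mod 19; (14|19)=-1, (15|19)=-1; (−1)^{1·4·9}·(-1)^4·(-1)^1 = -1.
v=7: a=7^2·(≡4), b=7^4·(≡5) mod 7; (4|7)=+1, (5|7)=-1; (−1)^{2·4·3}·(+1)^4·(-1)^2 = +1.
v=2: v_2(a)=-6, v_2(b)=-11; units ≡ 7, 1 (mod 8); ε·ε+αω+βω = 1·0+-6·0+-11·0 ≡ 0  ⇒  (a,b)_2 = +1.
v=23: a=23^1·(≡22), b=23^4·(≡4) mod 23; (22|23)=-1, (4|23)=+1; (−1)^{1·4·11}·(-1)^4·(+1)^1 = +1.
v=3: a=3^1·(≡2), b=3^5·(≡2) mod 3; (2|3)=-1, (2|3)=-1; (−1)^{1·5·1}·(-1)^5·(-1)^1 = -1.
Ram(1311, -30) = {3, 19}; no ℚ_3-point on the conic.

[3, 19]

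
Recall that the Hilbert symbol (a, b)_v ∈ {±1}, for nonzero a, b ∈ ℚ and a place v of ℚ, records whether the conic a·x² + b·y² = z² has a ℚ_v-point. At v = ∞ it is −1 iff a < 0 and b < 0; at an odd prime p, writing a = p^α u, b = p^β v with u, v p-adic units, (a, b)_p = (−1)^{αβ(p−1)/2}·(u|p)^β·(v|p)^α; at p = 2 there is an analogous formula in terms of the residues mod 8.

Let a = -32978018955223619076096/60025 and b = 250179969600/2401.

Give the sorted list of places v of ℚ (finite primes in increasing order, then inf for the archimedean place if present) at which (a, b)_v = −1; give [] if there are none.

[11, 17, 31, 37]

(a, b) ≡ (-31, 214489) mod (ℚ^×)²; places V = {2, 3, 5, 7, 11, 17, 31, 37, ∞}.
(a,b)_31: α=3, u≡17; β=1, v≡24 (mod 31); (17|31)=-1, (24|31)=-1; sign (−1)^1·-1^1·-1^3 = -1.
(a,b)_17: α=2, u≡12; β=1, v≡14 (mod 17); (12|17)=-1, (14|17)=-1; sign (−1)^0·-1^1·-1^2 = -1.
(a,b)_2: α=18, β=6; u≡1, v≡1 (mod 8); ε(u)ε(v)=0·0, αω(v)=18·0, βω(u)=6·0; sum ≡ 0  ⇒  +1.
(a,b)_3: α=6, u≡2; β=6, v≡1 (mod 3); (2|3)=-1, (1|3)=+1; sign (−1)^0·-1^6·+1^6 = +1.
(a,b)_5: α=-2, u≡4; β=2, v≡4 (mod 5); (4|5)=+1, (4|5)=+1; sign (−1)^0·+1^2·+1^-2 = +1.
(a,b)_7: α=-4, u≡1; β=-4, v≡1 (mod 7); (1|7)=+1, (1|7)=+1; sign (−1)^0·+1^-4·+1^-4 = +1.
(a,b)_11: α=4, u≡10; β=1, v≡2 (mod 11); (10|11)=-1, (2|11)=-1; sign (−1)^0·-1^1·-1^4 = -1.
(a,b)_37: α=2, u≡19; β=1, v≡36 (mod 37); (19|37)=-1, (36|37)=+1; sign (−1)^0·-1^1·+1^2 = -1.
(a,b)_∞: sgn(-31)=−, sgn(214489)=+, so +1.
|Ram(-31, 214489)| = 4, even; anisotropic at {11, 17, 31, 37}.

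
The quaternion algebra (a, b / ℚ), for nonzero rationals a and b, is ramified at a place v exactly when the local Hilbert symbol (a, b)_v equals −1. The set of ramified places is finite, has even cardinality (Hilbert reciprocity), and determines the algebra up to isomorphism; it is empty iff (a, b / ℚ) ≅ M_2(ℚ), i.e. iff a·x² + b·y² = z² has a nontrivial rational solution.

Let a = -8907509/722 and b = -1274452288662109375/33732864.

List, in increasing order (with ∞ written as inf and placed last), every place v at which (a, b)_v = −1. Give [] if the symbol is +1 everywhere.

(a, b) ≡ (-18538, -31) mod (ℚ^×)²; places V = {2, 3, 5, 7, 11, 13, 19, 23, 31, ∞}.
(a,b)_5: α=0, u≡3; β=10, v≡4 (mod 5); (3|5)=-1, (4|5)=+1; sign (−1)^0·-1^10·+1^0 = +1.
(a,b)_19: α=-2, u≡7; β=0, v≡6 (mod 19); (7|19)=+1, (6|19)=+1; sign (−1)^0·+1^0·+1^-2 = +1.
(a,b)_23: α=1, u≡22; β=2, v≡14 (mod 23); (22|23)=-1, (14|23)=-1; sign (−1)^0·-1^2·-1^1 = -1.
(a,b)_11: α=0, u≡7; β=-4, v≡10 (mod 11); (7|11)=-1, (10|11)=-1; sign (−1)^0·-1^-4·-1^0 = +1.
(a,b)_13: α=1, u≡9; β=2, v≡2 (mod 13); (9|13)=+1, (2|13)=-1; sign (−1)^0·+1^2·-1^1 = -1.
(a,b)_31: α=3, u≡15; β=3, v≡3 (mod 31); (15|31)=-1, (3|31)=-1; sign (−1)^1·-1^3·-1^3 = -1.
(a,b)_2: α=-1, β=-8; u≡3, v≡1 (mod 8); ε(u)ε(v)=1·0, αω(v)=-1·0, βω(u)=-8·1; sum ≡ 0  ⇒  +1.
(a,b)_3: α=0, u≡2; β=-2, v≡2 (mod 3); (2|3)=-1, (2|3)=-1; sign (−1)^0·-1^-2·-1^0 = +1.
(a,b)_∞: sgn(-18538)=−, sgn(-31)=−, so -1.
(a,b)_7: α=0, u≡5; β=2, v≡2 (mod 7); (5|7)=-1, (2|7)=+1; sign (−1)^0·-1^2·+1^0 = +1.
(-18538, -31 / ℚ) ramifies at {13, 23, 31, ∞}: a division algebra.

[13, 23, 31, inf]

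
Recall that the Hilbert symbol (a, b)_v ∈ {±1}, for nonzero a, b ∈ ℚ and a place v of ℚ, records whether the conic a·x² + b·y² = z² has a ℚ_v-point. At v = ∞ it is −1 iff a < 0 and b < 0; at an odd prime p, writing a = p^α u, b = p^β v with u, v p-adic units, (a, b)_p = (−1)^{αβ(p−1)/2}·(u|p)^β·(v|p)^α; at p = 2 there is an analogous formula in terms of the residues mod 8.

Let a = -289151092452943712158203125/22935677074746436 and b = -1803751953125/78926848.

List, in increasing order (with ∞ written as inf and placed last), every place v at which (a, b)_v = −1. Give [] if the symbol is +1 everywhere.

Mod squares: a ≡ -5, b ≡ -65. Check v ∈ {∞, 2, 5, 7, 11, 13, 17, 23, 31}.
v=11: a=11^-4·(≡10), b=11^-2·(≡1) mod 11; (10|11)=-1, (1|11)=+1; (−1)^{-4·-2·5}·(-1)^-2·(+1)^-4 = +1.
v=5: a=5^13·(≡1), b=5^9·(≡3) mod 5; (1|5)=+1, (3|5)=-1; (−1)^{13·9·2}·(+1)^9·(-1)^13 = -1.
v=∞: -5 < 0 and -65 < 0  ⇒  (a,b)_∞ = -1.
v=17: a=17^2·(≡14), b=17^0·(≡5) mod 17; (14|17)=-1, (5|17)=-1; (−1)^{2·0·8}·(-1)^0·(-1)^2 = +1.
v=13: a=13^-4·(≡6), b=13^-1·(≡6) mod 13; (6|13)=-1, (6|13)=-1; (−1)^{-4·-1·6}·(-1)^-1·(-1)^-4 = -1.
v=31: a=31^10·(≡3), b=31^4·(≡14) mod 31; (3|31)=-1, (14|31)=+1; (−1)^{10·4·15}·(-1)^4·(+1)^10 = +1.
v=23: a=23^-4·(≡16), b=23^0·(≡12) mod 23; (16|23)=+1, (12|23)=+1; (−1)^{-4·0·11}·(+1)^0·(+1)^-4 = +1.
v=7: a=7^-2·(≡4), b=7^-2·(≡6) mod 7; (4|7)=+1, (6|7)=-1; (−1)^{-2·-2·3}·(+1)^-2·(-1)^-2 = +1.
v=2: v_2(a)=-2, v_2(b)=-10; units ≡ 3, 7 (mod 8); ε·ε+αω+βω = 1·1+-2·0+-10·1 ≡ 1  ⇒  (a,b)_2 = -1.
|Ram(-5, -65)| = 4, even; anisotropic at {2, 5, 13, ∞}.

[2, 5, 13, inf]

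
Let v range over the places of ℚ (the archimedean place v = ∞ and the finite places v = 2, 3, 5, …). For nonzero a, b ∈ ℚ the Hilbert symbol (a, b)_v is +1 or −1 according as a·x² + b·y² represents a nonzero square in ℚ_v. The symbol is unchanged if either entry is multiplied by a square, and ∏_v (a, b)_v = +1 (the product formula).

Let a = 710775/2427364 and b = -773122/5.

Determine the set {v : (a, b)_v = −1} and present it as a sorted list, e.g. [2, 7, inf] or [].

[2, 13]

Mod squares: a ≡ 39, b ≡ -1610. Check v ∈ {∞, 2, 3, 5, 7, 13, 19, 23, 41}.
v=∞: 39 > 0 and -1610 < 0  ⇒  (a,b)_∞ = +1.
v=23: a=23^0·(≡4), b=23^1·(≡7) mod 23; (4|23)=+1, (7|23)=-1; (−1)^{0·1·11}·(+1)^1·(-1)^0 = +1.
v=41: a=41^-2·(≡9), b=41^0·(≡3) mod 41; (9|41)=+1, (3|41)=-1; (−1)^{-2·0·20}·(+1)^0·(-1)^-2 = +1.
v=19: a=19^-2·(≡17), b=19^0·(≡9) mod 19; (17|19)=+1, (9|19)=+1; (−1)^{-2·0·9}·(+1)^0·(+1)^-2 = +1.
v=7: a=7^0·(≡1), b=7^5·(≡2) mod 7; (1|7)=+1, (2|7)=+1; (−1)^{0·5·3}·(+1)^5·(+1)^0 = +1.
v=2: v_2(a)=-2, v_2(b)=1; units ≡ 7, 3 (mod 8); ε·ε+αω+βω = 1·1+-2·1+1·0 ≡ 1  ⇒  (a,b)_2 = -1.
v=5: a=5^2·(≡4), b=5^-1·(≡3) mod 5; (4|5)=+1, (3|5)=-1; (−1)^{2·-1·2}·(+1)^-1·(-1)^2 = +1.
v=3: a=3^7·(≡1), b=3^0·(≡1) mod 3; (1|3)=+1, (1|3)=+1; (−1)^{7·0·1}·(+1)^0·(+1)^7 = +1.
v=13: a=13^1·(≡9), b=13^0·(≡8) mod 13; (9|13)=+1, (8|13)=-1; (−1)^{1·0·6}·(+1)^0·(-1)^1 = -1.
(39, -1610 / ℚ) ramifies at {2, 13}: a division algebra.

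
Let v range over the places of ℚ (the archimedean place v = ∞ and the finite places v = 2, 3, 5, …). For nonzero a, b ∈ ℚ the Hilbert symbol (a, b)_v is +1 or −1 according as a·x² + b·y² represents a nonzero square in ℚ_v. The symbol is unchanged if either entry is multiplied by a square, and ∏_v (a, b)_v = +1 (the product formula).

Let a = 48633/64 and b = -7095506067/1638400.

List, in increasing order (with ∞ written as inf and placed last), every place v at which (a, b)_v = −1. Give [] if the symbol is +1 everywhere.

Mod squares: a ≡ 48633, b ≡ -3. Check v ∈ {∞, 2, 3, 5, 13, 29, 43}.
v=43: a=43^1·(≡17), b=43^2·(≡16) mod 43; (17|43)=+1, (16|43)=+1; (−1)^{1·2·21}·(+1)^2·(+1)^1 = +1.
v=2: v_2(a)=-6, v_2(b)=-16; units ≡ 1, 5 (mod 8); ε·ε+αω+βω = 0·0+-6·1+-16·0 ≡ 0  ⇒  (a,b)_2 = +1.
v=29: a=29^1·(≡4), b=29^2·(≡8) mod 29; (4|29)=+1, (8|29)=-1; (−1)^{1·2·14}·(+1)^2·(-1)^1 = -1.
v=∞: 48633 > 0 and -3 < 0  ⇒  (a,b)_∞ = +1.
v=13: a=13^1·(≡3), b=13^2·(≡9) mod 13; (3|13)=+1, (9|13)=+1; (−1)^{1·2·6}·(+1)^2·(+1)^1 = +1.
v=3: a=3^1·(≡2), b=3^3·(≡2) mod 3; (2|3)=-1, (2|3)=-1; (−1)^{1·3·1}·(-1)^3·(-1)^1 = -1.
v=5: a=5^0·(≡2), b=5^-2·(≡3) mod 5; (2|5)=-1, (3|5)=-1; (−1)^{0·-2·2}·(-1)^-2·(-1)^0 = +1.
|Ram(48633, -3)| = 2, even; anisotropic at {3, 29}.

[3, 29]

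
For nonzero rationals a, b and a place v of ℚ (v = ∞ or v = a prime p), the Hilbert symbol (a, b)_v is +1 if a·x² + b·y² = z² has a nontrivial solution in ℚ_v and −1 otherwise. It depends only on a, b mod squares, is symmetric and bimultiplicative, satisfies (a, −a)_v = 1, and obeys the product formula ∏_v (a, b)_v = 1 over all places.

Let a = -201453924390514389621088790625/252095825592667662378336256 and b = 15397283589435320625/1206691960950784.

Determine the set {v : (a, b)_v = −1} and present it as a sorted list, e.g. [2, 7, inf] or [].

Mod squares: a ≡ -65, b ≡ 17. Check v ∈ {∞, 2, 3, 5, 7, 11, 13, 17, 19, 23, 31, 37, 53}.
v=2: v_2(a)=-20, v_2(b)=-12; units ≡ 7, 1 (mod 8); ε·ε+αω+βω = 1·0+-20·0+-12·0 ≡ 0  ⇒  (a,b)_2 = +1.
v=53: a=53^-4·(≡35), b=53^-2·(≡52) mod 53; (35|53)=-1, (52|53)=+1; (−1)^{-4·-2·26}·(-1)^-2·(+1)^-4 = +1.
v=∞: -65 < 0 and 17 > 0  ⇒  (a,b)_∞ = +1.
v=5: a=5^5·(≡2), b=5^4·(≡2) mod 5; (2|5)=-1, (2|5)=-1; (−1)^{5·4·2}·(-1)^4·(-1)^5 = -1.
v=11: a=11^-4·(≡3), b=11^-2·(≡10) mod 11; (3|11)=+1, (10|11)=-1; (−1)^{-4·-2·5}·(+1)^-2·(-1)^-4 = +1.
v=23: a=23^2·(≡6), b=23^2·(≡10) mod 23; (6|23)=+1, (10|23)=-1; (−1)^{2·2·11}·(+1)^2·(-1)^2 = +1.
v=17: a=17^2·(≡14), b=17^1·(≡16) mod 17; (14|17)=-1, (16|17)=+1; (−1)^{2·1·8}·(-1)^1·(+1)^2 = -1.
v=19: a=19^-2·(≡9), b=19^-2·(≡9) mod 19; (9|19)=+1, (9|19)=+1; (−1)^{-2·-2·9}·(+1)^-2·(+1)^-2 = +1.
v=3: a=3^4·(≡1), b=3^2·(≡2) mod 3; (1|3)=+1, (2|3)=-1; (−1)^{4·2·1}·(+1)^2·(-1)^4 = +1.
v=13: a=13^3·(≡7), b=13^2·(≡9) mod 13; (7|13)=-1, (9|13)=+1; (−1)^{3·2·6}·(-1)^2·(+1)^3 = +1.
v=31: a=31^4·(≡20), b=31^2·(≡22) mod 31; (20|31)=+1, (22|31)=-1; (−1)^{4·2·15}·(+1)^2·(-1)^4 = +1.
v=37: a=37^6·(≡26), b=37^4·(≡23) mod 37; (26|37)=+1, (23|37)=-1; (−1)^{6·4·18}·(+1)^4·(-1)^6 = +1.
v=7: a=7^-8·(≡5), b=7^-4·(≡5) mod 7; (5|7)=-1, (5|7)=-1; (−1)^{-8·-4·3}·(-1)^-4·(-1)^-8 = +1.
|Ram(-65, 17)| = 2, even; anisotropic at {5, 17}.

[5, 17]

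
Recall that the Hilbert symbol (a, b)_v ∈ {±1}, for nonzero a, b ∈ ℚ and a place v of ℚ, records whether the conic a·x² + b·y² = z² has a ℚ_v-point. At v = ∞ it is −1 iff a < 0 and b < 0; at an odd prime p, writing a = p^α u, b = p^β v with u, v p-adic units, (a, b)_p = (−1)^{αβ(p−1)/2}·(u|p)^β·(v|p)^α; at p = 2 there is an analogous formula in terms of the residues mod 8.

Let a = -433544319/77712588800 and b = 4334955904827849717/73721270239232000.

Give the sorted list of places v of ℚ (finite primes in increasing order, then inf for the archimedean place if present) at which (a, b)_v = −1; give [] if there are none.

[5, 17]

(a, b) ≡ (-782, 84065) mod (ℚ^×)²; places V = {2, 3, 5, 7, 11, 13, 17, 23, 43, ∞}.
(a,b)_11: α=-2, u≡6; β=-4, v≡4 (mod 11); (6|11)=-1, (4|11)=+1; sign (−1)^0·-1^-4·+1^-2 = +1.
(a,b)_13: α=2, u≡2; β=4, v≡8 (mod 13); (2|13)=-1, (8|13)=-1; sign (−1)^0·-1^4·-1^2 = +1.
(a,b)_5: α=-2, u≡3; β=-3, v≡2 (mod 5); (3|5)=-1, (2|5)=-1; sign (−1)^0·-1^-3·-1^-2 = -1.
(a,b)_43: α=0, u≡1; β=1, v≡33 (mod 43); (1|43)=+1, (33|43)=-1; sign (−1)^0·+1^1·-1^0 = +1.
(a,b)_23: α=1, u≡18; β=3, v≡21 (mod 23); (18|23)=+1, (21|23)=-1; sign (−1)^1·+1^3·-1^1 = +1.
(a,b)_3: α=8, u≡1; β=10, v≡2 (mod 3); (1|3)=+1, (2|3)=-1; sign (−1)^0·+1^10·-1^8 = +1.
(a,b)_17: α=1, u≡6; β=3, v≡9 (mod 17); (6|17)=-1, (9|17)=+1; sign (−1)^0·-1^3·+1^1 = -1.
(a,b)_∞: sgn(-782)=−, sgn(84065)=+, so +1.
(a,b)_7: α=-2, u≡1; β=-4, v≡1 (mod 7); (1|7)=+1, (1|7)=+1; sign (−1)^0·+1^-4·+1^-2 = +1.
(a,b)_2: α=-19, β=-24; u≡1, v≡1 (mod 8); ε(u)ε(v)=0·0, αω(v)=-19·0, βω(u)=-24·0; sum ≡ 0  ⇒  +1.
|Ram(-782, 84065)| = 2, even; anisotropic at {5, 17}.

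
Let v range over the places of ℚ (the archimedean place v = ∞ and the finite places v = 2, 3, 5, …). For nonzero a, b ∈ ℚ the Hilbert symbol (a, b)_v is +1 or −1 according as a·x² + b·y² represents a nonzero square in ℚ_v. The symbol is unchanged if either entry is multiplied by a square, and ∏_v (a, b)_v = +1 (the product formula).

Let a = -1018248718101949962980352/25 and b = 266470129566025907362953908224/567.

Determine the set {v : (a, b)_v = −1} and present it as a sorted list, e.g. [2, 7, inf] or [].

[7, 11, 13, 17, 19, 31, 37, 41]

(a, b) ≡ (-6503707, 15946613683) mod (ℚ^×)²; places V = {2, 3, 5, 7, 11, 13, 17, 19, 31, 37, 41, 43, ∞}.
(a,b)_13: α=2, u≡7; β=3, v≡7 (mod 13); (7|13)=-1, (7|13)=-1; sign (−1)^0·-1^3·-1^2 = -1.
(a,b)_37: α=2, u≡23; β=3, v≡13 (mod 37); (23|37)=-1, (13|37)=-1; sign (−1)^0·-1^3·-1^2 = -1.
(a,b)_11: α=2, u≡2; β=3, v≡8 (mod 11); (2|11)=-1, (8|11)=-1; sign (−1)^0·-1^3·-1^2 = -1.
(a,b)_43: α=1, u≡24; β=1, v≡22 (mod 43); (24|43)=+1, (22|43)=-1; sign (−1)^1·+1^1·-1^1 = +1.
(a,b)_3: α=2, u≡2; β=-4, v≡1 (mod 3); (2|3)=-1, (1|3)=+1; sign (−1)^0·-1^-4·+1^2 = +1.
(a,b)_7: α=1, u≡1; β=-1, v≡4 (mod 7); (1|7)=+1, (4|7)=+1; sign (−1)^1·+1^-1·+1^1 = -1.
(a,b)_41: α=3, u≡5; β=4, v≡27 (mod 41); (5|41)=+1, (27|41)=-1; sign (−1)^0·+1^4·-1^3 = -1.
(a,b)_2: α=10, β=12; u≡5, v≡3 (mod 8); ε(u)ε(v)=0·1, αω(v)=10·1, βω(u)=12·1; sum ≡ 0  ⇒  +1.
(a,b)_5: α=-2, u≡3; β=0, v≡2 (mod 5); (3|5)=-1, (2|5)=-1; sign (−1)^0·-1^0·-1^-2 = +1.
(a,b)_31: α=1, u≡12; β=1, v≡22 (mod 31); (12|31)=-1, (22|31)=-1; sign (−1)^1·-1^1·-1^1 = -1.
(a,b)_19: α=2, u≡14; β=3, v≡10 (mod 19); (14|19)=-1, (10|19)=-1; sign (−1)^0·-1^3·-1^2 = -1.
(a,b)_17: α=1, u≡11; β=1, v≡2 (mod 17); (11|17)=-1, (2|17)=+1; sign (−1)^0·-1^1·+1^1 = -1.
(a,b)_∞: sgn(-6503707)=−, sgn(15946613683)=+, so +1.
|Ram(-6503707, 15946613683)| = 8, even; anisotropic at {7, 11, 13, 17, 19, 31, 37, 41}.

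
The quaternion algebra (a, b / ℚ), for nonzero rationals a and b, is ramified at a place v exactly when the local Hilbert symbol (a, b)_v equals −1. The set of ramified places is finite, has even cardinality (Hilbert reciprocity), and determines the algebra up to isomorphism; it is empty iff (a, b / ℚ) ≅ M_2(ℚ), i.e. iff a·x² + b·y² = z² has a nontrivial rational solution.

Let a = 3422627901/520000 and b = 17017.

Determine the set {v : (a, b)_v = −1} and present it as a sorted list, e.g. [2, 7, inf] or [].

[7, 11]

Mod squares: a ≡ 17017, b ≡ 17017. Check v ∈ {∞, 2, 3, 5, 7, 11, 13, 17}.
v=11: a=11^3·(≡7), b=11^1·(≡7) mod 11; (7|11)=-1, (7|11)=-1; (−1)^{3·1·5}·(-1)^1·(-1)^3 = -1.
v=7: a=7^5·(≡4), b=7^1·(≡2) mod 7; (4|7)=+1, (2|7)=+1; (−1)^{5·1·3}·(+1)^1·(+1)^5 = -1.
v=∞: 17017 > 0 and 17017 > 0  ⇒  (a,b)_∞ = +1.
v=5: a=5^-4·(≡3), b=5^0·(≡2) mod 5; (3|5)=-1, (2|5)=-1; (−1)^{-4·0·2}·(-1)^0·(-1)^-4 = +1.
v=3: a=3^2·(≡1), b=3^0·(≡1) mod 3; (1|3)=+1, (1|3)=+1; (−1)^{2·0·1}·(+1)^0·(+1)^2 = +1.
v=13: a=13^-1·(≡9), b=13^1·(≡9) mod 13; (9|13)=+1, (9|13)=+1; (−1)^{-1·1·6}·(+1)^1·(+1)^-1 = +1.
v=17: a=17^1·(≡9), b=17^1·(≡15) mod 17; (9|17)=+1, (15|17)=+1; (−1)^{1·1·8}·(+1)^1·(+1)^1 = +1.
v=2: v_2(a)=-6, v_2(b)=0; units ≡ 1, 1 (mod 8); ε·ε+αω+βω = 0·0+-6·0+0·0 ≡ 0  ⇒  (a,b)_2 = +1.
(17017, 17017 / ℚ) ramifies at {7, 11}: a division algebra.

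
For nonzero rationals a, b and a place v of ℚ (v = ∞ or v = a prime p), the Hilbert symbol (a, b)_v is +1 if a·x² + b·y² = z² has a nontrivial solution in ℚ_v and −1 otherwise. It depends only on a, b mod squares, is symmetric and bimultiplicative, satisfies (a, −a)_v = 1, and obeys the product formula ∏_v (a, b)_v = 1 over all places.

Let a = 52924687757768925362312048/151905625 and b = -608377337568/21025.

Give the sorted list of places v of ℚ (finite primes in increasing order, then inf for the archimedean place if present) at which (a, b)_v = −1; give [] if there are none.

[11, 19, 41, 43]

(a, b) ≡ (10127, -9580142) mod (ℚ^×)²; places V = {2, 3, 5, 7, 11, 13, 17, 19, 29, 41, 43, ∞}.
(a,b)_41: α=3, u≡20; β=1, v≡34 (mod 41); (20|41)=+1, (34|41)=-1; sign (−1)^0·+1^1·-1^3 = -1.
(a,b)_5: α=-4, u≡2; β=-2, v≡2 (mod 5); (2|5)=-1, (2|5)=-1; sign (−1)^0·-1^-2·-1^-4 = +1.
(a,b)_29: α=-2, u≡6; β=-2, v≡12 (mod 29); (6|29)=+1, (12|29)=-1; sign (−1)^0·+1^-2·-1^-2 = +1.
(a,b)_∞: sgn(10127)=+, sgn(-9580142)=−, so +1.
(a,b)_11: α=4, u≡6; β=1, v≡9 (mod 11); (6|11)=-1, (9|11)=+1; sign (−1)^0·-1^1·+1^4 = -1.
(a,b)_43: α=2, u≡22; β=1, v≡26 (mod 43); (22|43)=-1, (26|43)=-1; sign (−1)^0·-1^1·-1^2 = -1.
(a,b)_3: α=0, u≡2; β=4, v≡1 (mod 3); (2|3)=-1, (1|3)=+1; sign (−1)^0·-1^4·+1^0 = +1.
(a,b)_2: α=4, β=5; u≡7, v≡1 (mod 8); ε(u)ε(v)=1·0, αω(v)=4·0, βω(u)=5·0; sum ≡ 0  ⇒  +1.
(a,b)_17: α=-2, u≡10; β=0, v≡8 (mod 17); (10|17)=-1, (8|17)=+1; sign (−1)^0·-1^0·+1^-2 = +1.
(a,b)_13: α=3, u≡1; β=1, v≡4 (mod 13); (1|13)=+1, (4|13)=+1; sign (−1)^0·+1^1·+1^3 = +1.
(a,b)_7: α=6, u≡5; β=2, v≡4 (mod 7); (5|7)=-1, (4|7)=+1; sign (−1)^0·-1^2·+1^6 = +1.
(a,b)_19: α=3, u≡4; β=1, v≡16 (mod 19); (4|19)=+1, (16|19)=+1; sign (−1)^1·+1^1·+1^3 = -1.
(10127, -9580142 / ℚ) ramifies at {11, 19, 41, 43}: a division algebra.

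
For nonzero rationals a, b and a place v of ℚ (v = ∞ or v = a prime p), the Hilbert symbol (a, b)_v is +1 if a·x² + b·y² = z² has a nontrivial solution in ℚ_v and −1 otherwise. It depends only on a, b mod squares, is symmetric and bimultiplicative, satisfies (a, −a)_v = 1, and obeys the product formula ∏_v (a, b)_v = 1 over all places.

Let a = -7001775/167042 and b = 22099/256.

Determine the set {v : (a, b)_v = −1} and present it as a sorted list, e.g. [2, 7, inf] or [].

[2, 11, 23, 41]

(a, b) ≡ (-62238, 451) mod (ℚ^×)²; places V = {2, 3, 5, 7, 11, 17, 23, 41, ∞}.
(a,b)_17: α=-4, u≡16; β=0, v≡16 (mod 17); (16|17)=+1, (16|17)=+1; sign (−1)^0·+1^0·+1^-4 = +1.
(a,b)_∞: sgn(-62238)=−, sgn(451)=+, so +1.
(a,b)_23: α=1, u≡16; β=0, v≡14 (mod 23); (16|23)=+1, (14|23)=-1; sign (−1)^0·+1^0·-1^1 = -1.
(a,b)_7: α=0, u≡3; β=2, v≡6 (mod 7); (3|7)=-1, (6|7)=-1; sign (−1)^0·-1^2·-1^0 = +1.
(a,b)_11: α=1, u≡8; β=1, v≡6 (mod 11); (8|11)=-1, (6|11)=-1; sign (−1)^1·-1^1·-1^1 = -1.
(a,b)_3: α=3, u≡2; β=0, v≡1 (mod 3); (2|3)=-1, (1|3)=+1; sign (−1)^0·-1^0·+1^3 = +1.
(a,b)_41: α=1, u≡9; β=1, v≡17 (mod 41); (9|41)=+1, (17|41)=-1; sign (−1)^0·+1^1·-1^1 = -1.
(a,b)_5: α=2, u≡2; β=0, v≡4 (mod 5); (2|5)=-1, (4|5)=+1; sign (−1)^0·-1^0·+1^2 = +1.
(a,b)_2: α=-1, β=-8; u≡1, v≡3 (mod 8); ε(u)ε(v)=0·1, αω(v)=-1·1, βω(u)=-8·0; sum ≡ 1  ⇒  -1.
|Ram(-62238, 451)| = 4, even; anisotropic at {2, 11, 23, 41}.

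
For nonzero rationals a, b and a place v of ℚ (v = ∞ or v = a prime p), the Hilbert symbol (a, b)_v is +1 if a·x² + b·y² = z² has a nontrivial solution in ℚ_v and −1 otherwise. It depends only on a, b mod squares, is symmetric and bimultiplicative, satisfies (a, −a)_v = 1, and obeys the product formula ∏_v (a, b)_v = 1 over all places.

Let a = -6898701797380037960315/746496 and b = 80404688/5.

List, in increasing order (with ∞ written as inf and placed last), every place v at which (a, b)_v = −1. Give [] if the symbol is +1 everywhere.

(a, b) ≡ (-115115, 10465) mod (ℚ^×)²; places V = {2, 3, 5, 7, 11, 13, 23, 31, ∞}.
(a,b)_31: α=2, u≡10; β=0, v≡10 (mod 31); (10|31)=+1, (10|31)=+1; sign (−1)^0·+1^0·+1^2 = +1.
(a,b)_2: α=-10, β=4; u≡5, v≡1 (mod 8); ε(u)ε(v)=0·0, αω(v)=-10·0, βω(u)=4·1; sum ≡ 0  ⇒  +1.
(a,b)_23: α=3, u≡3; β=1, v≡8 (mod 23); (3|23)=+1, (8|23)=+1; sign (−1)^1·+1^1·+1^3 = -1.
(a,b)_11: α=3, u≡6; β=0, v≡9 (mod 11); (6|11)=-1, (9|11)=+1; sign (−1)^0·-1^0·+1^3 = +1.
(a,b)_7: α=9, u≡5; β=5, v≡2 (mod 7); (5|7)=-1, (2|7)=+1; sign (−1)^1·-1^5·+1^9 = +1.
(a,b)_13: α=3, u≡6; β=1, v≡1 (mod 13); (6|13)=-1, (1|13)=+1; sign (−1)^0·-1^1·+1^3 = -1.
(a,b)_∞: sgn(-115115)=−, sgn(10465)=+, so +1.
(a,b)_3: α=-6, u≡1; β=0, v≡1 (mod 3); (1|3)=+1, (1|3)=+1; sign (−1)^0·+1^0·+1^-6 = +1.
(a,b)_5: α=1, u≡2; β=-1, v≡3 (mod 5); (2|5)=-1, (3|5)=-1; sign (−1)^0·-1^-1·-1^1 = +1.
Ram(-115115, 10465) = {13, 23}; no ℚ_13-point on the conic.

[13, 23]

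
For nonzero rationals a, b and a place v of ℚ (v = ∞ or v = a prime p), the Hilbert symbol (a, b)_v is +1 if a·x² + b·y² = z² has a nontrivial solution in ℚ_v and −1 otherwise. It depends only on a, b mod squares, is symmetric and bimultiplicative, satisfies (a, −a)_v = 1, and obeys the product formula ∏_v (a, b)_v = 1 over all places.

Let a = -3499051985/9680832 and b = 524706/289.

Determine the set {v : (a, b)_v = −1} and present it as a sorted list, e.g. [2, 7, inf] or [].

[]

Mod squares: a ≡ -455, b ≡ 546. Check v ∈ {∞, 2, 3, 5, 7, 11, 13, 17, 23, 29, 31}.
v=3: a=3^-2·(≡1), b=3^1·(≡2) mod 3; (1|3)=+1, (2|3)=-1; (−1)^{-2·1·1}·(+1)^1·(-1)^-2 = +1.
v=17: a=17^0·(≡8), b=17^-2·(≡1) mod 17; (8|17)=+1, (1|17)=+1; (−1)^{0·-2·8}·(+1)^-2·(+1)^0 = +1.
v=∞: -455 < 0 and 546 > 0  ⇒  (a,b)_∞ = +1.
v=29: a=29^2·(≡7), b=29^0·(≡20) mod 29; (7|29)=+1, (20|29)=+1; (−1)^{2·0·14}·(+1)^0·(+1)^2 = +1.
v=23: a=23^2·(≡17), b=23^0·(≡20) mod 23; (17|23)=-1, (20|23)=-1; (−1)^{2·0·11}·(-1)^0·(-1)^2 = +1.
v=5: a=5^1·(≡4), b=5^0·(≡4) mod 5; (4|5)=+1, (4|5)=+1; (−1)^{1·0·2}·(+1)^0·(+1)^1 = +1.
v=11: a=11^2·(≡7), b=11^0·(≡2) mod 11; (7|11)=-1, (2|11)=-1; (−1)^{2·0·5}·(-1)^0·(-1)^2 = +1.
v=31: a=31^0·(≡7), b=31^2·(≡5) mod 31; (7|31)=+1, (5|31)=+1; (−1)^{0·2·15}·(+1)^2·(+1)^0 = +1.
v=13: a=13^1·(≡1), b=13^1·(≡12) mod 13; (1|13)=+1, (12|13)=+1; (−1)^{1·1·6}·(+1)^1·(+1)^1 = +1.
v=7: a=7^-5·(≡6), b=7^1·(≡1) mod 7; (6|7)=-1, (1|7)=+1; (−1)^{-5·1·3}·(-1)^1·(+1)^-5 = +1.
v=2: v_2(a)=-6, v_2(b)=1; units ≡ 1, 1 (mod 8); ε·ε+αω+βω = 0·0+-6·0+1·0 ≡ 0  ⇒  (a,b)_2 = +1.
Every local symbol is +1, so the conic -455·x² + 546·y² = z² has ℚ_v-points for all v and hence a ℚ-point; (a, b / ℚ) ≅ M_2(ℚ).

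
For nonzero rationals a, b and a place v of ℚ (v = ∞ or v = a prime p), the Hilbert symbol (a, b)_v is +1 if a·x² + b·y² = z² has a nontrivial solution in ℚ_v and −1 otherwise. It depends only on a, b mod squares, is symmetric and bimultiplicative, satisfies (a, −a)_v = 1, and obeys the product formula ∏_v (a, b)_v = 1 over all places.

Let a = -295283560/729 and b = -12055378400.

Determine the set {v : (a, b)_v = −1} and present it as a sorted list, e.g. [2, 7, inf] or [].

[2, inf]

Mod squares: a ≡ -10, b ≡ -494. Check v ∈ {∞, 2, 3, 5, 11, 13, 19}.
v=2: v_2(a)=3, v_2(b)=5; units ≡ 3, 1 (mod 8); ε·ε+αω+βω = 1·0+3·0+5·1 ≡ 1  ⇒  (a,b)_2 = -1.
v=13: a=13^2·(≡12), b=13^3·(≡9) mod 13; (12|13)=+1, (9|13)=+1; (−1)^{2·3·6}·(+1)^3·(+1)^2 = +1.
v=∞: -10 < 0 and -494 < 0  ⇒  (a,b)_∞ = -1.
v=11: a=11^2·(≡4), b=11^0·(≡1) mod 11; (4|11)=+1, (1|11)=+1; (−1)^{2·0·5}·(+1)^0·(+1)^2 = +1.
v=3: a=3^-6·(≡2), b=3^0·(≡1) mod 3; (2|3)=-1, (1|3)=+1; (−1)^{-6·0·1}·(-1)^0·(+1)^-6 = +1.
v=19: a=19^2·(≡4), b=19^3·(≡14) mod 19; (4|19)=+1, (14|19)=-1; (−1)^{2·3·9}·(+1)^3·(-1)^2 = +1.
v=5: a=5^1·(≡2), b=5^2·(≡4) mod 5; (2|5)=-1, (4|5)=+1; (−1)^{1·2·2}·(-1)^2·(+1)^1 = +1.
Ram(-10, -494) = {2, ∞}; no ℚ_2-point on the conic.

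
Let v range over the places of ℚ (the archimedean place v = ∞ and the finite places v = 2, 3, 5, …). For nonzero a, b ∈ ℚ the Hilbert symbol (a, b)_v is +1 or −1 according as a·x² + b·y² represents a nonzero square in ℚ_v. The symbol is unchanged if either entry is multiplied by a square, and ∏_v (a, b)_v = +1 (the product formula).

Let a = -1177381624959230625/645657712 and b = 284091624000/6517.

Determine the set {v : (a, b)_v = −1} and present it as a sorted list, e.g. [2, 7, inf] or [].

Mod squares: a ≡ -7, b ≡ 1008805. Check v ∈ {∞, 2, 3, 5, 7, 11, 17, 19, 37, 41}.
v=37: a=37^2·(≡30), b=37^1·(≡12) mod 37; (30|37)=+1, (12|37)=+1; (−1)^{2·1·18}·(+1)^1·(+1)^2 = +1.
v=3: a=3^4·(≡2), b=3^4·(≡1) mod 3; (2|3)=-1, (1|3)=+1; (−1)^{4·4·1}·(-1)^4·(+1)^4 = +1.
v=7: a=7^-9·(≡5), b=7^-3·(≡6) mod 7; (5|7)=-1, (6|7)=-1; (−1)^{-9·-3·3}·(-1)^-3·(-1)^-9 = -1.
v=11: a=11^2·(≡4), b=11^0·(≡6) mod 11; (4|11)=+1, (6|11)=-1; (−1)^{2·0·5}·(+1)^0·(-1)^2 = +1.
v=19: a=19^0·(≡3), b=19^-1·(≡16) mod 19; (3|19)=-1, (16|19)=+1; (−1)^{0·-1·9}·(-1)^-1·(+1)^0 = -1.
v=2: v_2(a)=-4, v_2(b)=6; units ≡ 1, 5 (mod 8); ε·ε+αω+βω = 0·0+-4·1+6·0 ≡ 0  ⇒  (a,b)_2 = +1.
v=5: a=5^4·(≡3), b=5^3·(≡1) mod 5; (3|5)=-1, (1|5)=+1; (−1)^{4·3·2}·(-1)^3·(+1)^4 = -1.
v=∞: -7 < 0 and 1008805 > 0  ⇒  (a,b)_∞ = +1.
v=17: a=17^4·(≡7), b=17^2·(≡13) mod 17; (7|17)=-1, (13|17)=+1; (−1)^{4·2·8}·(-1)^2·(+1)^4 = +1.
v=41: a=41^2·(≡38), b=41^1·(≡21) mod 41; (38|41)=-1, (21|41)=+1; (−1)^{2·1·20}·(-1)^1·(+1)^2 = -1.
(-7, 1008805 / ℚ) ramifies at {5, 7, 19, 41}: a division algebra.

[5, 7, 19, 41]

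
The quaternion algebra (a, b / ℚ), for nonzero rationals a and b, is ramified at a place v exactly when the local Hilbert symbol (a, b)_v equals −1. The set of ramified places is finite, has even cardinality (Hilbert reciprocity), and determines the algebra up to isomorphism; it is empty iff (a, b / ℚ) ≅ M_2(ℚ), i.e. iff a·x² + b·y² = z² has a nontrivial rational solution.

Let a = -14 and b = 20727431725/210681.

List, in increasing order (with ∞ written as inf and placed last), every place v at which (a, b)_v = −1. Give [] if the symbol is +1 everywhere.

[2, 7, 11, 29]

Mod squares: a ≡ -14, b ≡ 29029. Check v ∈ {∞, 2, 3, 5, 7, 11, 13, 17, 29}.
v=17: a=17^0·(≡3), b=17^-2·(≡11) mod 17; (3|17)=-1, (11|17)=-1; (−1)^{0·-2·8}·(-1)^-2·(-1)^0 = +1.
v=13: a=13^0·(≡12), b=13^5·(≡1) mod 13; (12|13)=+1, (1|13)=+1; (−1)^{0·5·6}·(+1)^5·(+1)^0 = +1.
v=2: v_2(a)=1, v_2(b)=0; units ≡ 1, 5 (mod 8); ε·ε+αω+βω = 0·0+1·1+0·0 ≡ 1  ⇒  (a,b)_2 = -1.
v=∞: -14 < 0 and 29029 > 0  ⇒  (a,b)_∞ = +1.
v=29: a=29^0·(≡15), b=29^1·(≡27) mod 29; (15|29)=-1, (27|29)=-1; (−1)^{0·1·14}·(-1)^1·(-1)^0 = -1.
v=11: a=11^0·(≡8), b=11^1·(≡2) mod 11; (8|11)=-1, (2|11)=-1; (−1)^{0·1·5}·(-1)^1·(-1)^0 = -1.
v=3: a=3^0·(≡1), b=3^-6·(≡1) mod 3; (1|3)=+1, (1|3)=+1; (−1)^{0·-6·1}·(+1)^-6·(+1)^0 = +1.
v=7: a=7^1·(≡5), b=7^1·(≡6) mod 7; (5|7)=-1, (6|7)=-1; (−1)^{1·1·3}·(-1)^1·(-1)^1 = -1.
v=5: a=5^0·(≡1), b=5^2·(≡4) mod 5; (1|5)=+1, (4|5)=+1; (−1)^{0·2·2}·(+1)^2·(+1)^0 = +1.
|Ram(-14, 29029)| = 4, even; anisotropic at {2, 7, 11, 29}.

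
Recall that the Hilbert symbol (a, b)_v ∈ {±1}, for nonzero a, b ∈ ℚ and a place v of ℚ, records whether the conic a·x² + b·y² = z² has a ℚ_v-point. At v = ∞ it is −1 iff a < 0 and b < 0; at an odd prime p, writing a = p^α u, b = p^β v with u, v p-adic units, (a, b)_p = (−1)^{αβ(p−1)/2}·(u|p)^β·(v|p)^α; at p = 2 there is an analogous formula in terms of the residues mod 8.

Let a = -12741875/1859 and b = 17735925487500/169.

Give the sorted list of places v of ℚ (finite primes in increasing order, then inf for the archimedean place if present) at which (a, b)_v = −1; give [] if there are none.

(a, b) ≡ (-224257, 1595) mod (ℚ^×)²; places V = {2, 3, 5, 11, 13, 19, 29, 37, ∞}.
(a,b)_29: α=1, u≡11; β=1, v≡10 (mod 29); (11|29)=-1, (10|29)=-1; sign (−1)^0·-1^1·-1^1 = +1.
(a,b)_3: α=0, u≡2; β=2, v≡2 (mod 3); (2|3)=-1, (2|3)=-1; sign (−1)^0·-1^2·-1^0 = +1.
(a,b)_19: α=1, u≡13; β=2, v≡2 (mod 19); (13|19)=-1, (2|19)=-1; sign (−1)^0·-1^2·-1^1 = -1.
(a,b)_5: α=4, u≡2; β=5, v≡4 (mod 5); (2|5)=-1, (4|5)=+1; sign (−1)^0·-1^5·+1^4 = -1.
(a,b)_2: α=0, β=2; u≡7, v≡3 (mod 8); ε(u)ε(v)=1·1, αω(v)=0·1, βω(u)=2·0; sum ≡ 1  ⇒  -1.
(a,b)_37: α=1, u≡27; β=2, v≡9 (mod 37); (27|37)=+1, (9|37)=+1; sign (−1)^0·+1^2·+1^1 = +1.
(a,b)_∞: sgn(-224257)=−, sgn(1595)=+, so +1.
(a,b)_11: α=-1, u≡2; β=1, v≡8 (mod 11); (2|11)=-1, (8|11)=-1; sign (−1)^1·-1^1·-1^-1 = -1.
(a,b)_13: α=-2, u≡8; β=-2, v≡12 (mod 13); (8|13)=-1, (12|13)=+1; sign (−1)^0·-1^-2·+1^-2 = +1.
(-224257, 1595 / ℚ) ramifies at {2, 5, 11, 19}: a division algebra.

[2, 5, 11, 19]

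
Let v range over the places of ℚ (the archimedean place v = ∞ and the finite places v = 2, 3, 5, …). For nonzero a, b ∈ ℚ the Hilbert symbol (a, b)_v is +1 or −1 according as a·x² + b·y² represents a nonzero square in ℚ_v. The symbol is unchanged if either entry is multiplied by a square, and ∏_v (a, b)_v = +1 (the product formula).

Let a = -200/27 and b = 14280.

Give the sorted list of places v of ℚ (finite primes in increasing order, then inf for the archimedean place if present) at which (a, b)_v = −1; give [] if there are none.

(a, b) ≡ (-6, 3570) mod (ℚ^×)²; places V = {2, 3, 5, 7, 17, ∞}.
(a,b)_3: α=-3, u≡1; β=1, v≡2 (mod 3); (1|3)=+1, (2|3)=-1; sign (−1)^1·+1^1·-1^-3 = +1.
(a,b)_5: α=2, u≡1; β=1, v≡1 (mod 5); (1|5)=+1, (1|5)=+1; sign (−1)^0·+1^1·+1^2 = +1.
(a,b)_∞: sgn(-6)=−, sgn(3570)=+, so +1.
(a,b)_7: α=0, u≡4; β=1, v≡3 (mod 7); (4|7)=+1, (3|7)=-1; sign (−1)^0·+1^1·-1^0 = +1.
(a,b)_17: α=0, u≡14; β=1, v≡7 (mod 17); (14|17)=-1, (7|17)=-1; sign (−1)^0·-1^1·-1^0 = -1.
(a,b)_2: α=3, β=3; u≡5, v≡1 (mod 8); ε(u)ε(v)=0·0, αω(v)=3·0, βω(u)=3·1; sum ≡ 1  ⇒  -1.
(-6, 3570 / ℚ) ramifies at {2, 17}: a division algebra.

[2, 17]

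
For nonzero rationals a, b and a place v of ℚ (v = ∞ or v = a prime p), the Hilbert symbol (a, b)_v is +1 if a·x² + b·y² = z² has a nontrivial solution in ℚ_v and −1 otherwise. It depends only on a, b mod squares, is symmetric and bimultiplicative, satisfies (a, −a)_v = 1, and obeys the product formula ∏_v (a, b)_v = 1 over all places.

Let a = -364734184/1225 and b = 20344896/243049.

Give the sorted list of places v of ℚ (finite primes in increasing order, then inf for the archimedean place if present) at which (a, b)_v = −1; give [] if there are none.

[11, 19]

Mod squares: a ≡ -874, b ≡ 209. Check v ∈ {∞, 2, 3, 5, 7, 11, 13, 17, 19, 23, 29}.
v=29: a=29^0·(≡9), b=29^-2·(≡25) mod 29; (9|29)=+1, (25|29)=+1; (−1)^{0·-2·14}·(+1)^-2·(+1)^0 = +1.
v=7: a=7^-2·(≡1), b=7^0·(≡6) mod 7; (1|7)=+1, (6|7)=-1; (−1)^{-2·0·3}·(+1)^0·(-1)^-2 = +1.
v=17: a=17^2·(≡7), b=17^-2·(≡14) mod 17; (7|17)=-1, (14|17)=-1; (−1)^{2·-2·8}·(-1)^-2·(-1)^2 = +1.
v=2: v_2(a)=3, v_2(b)=6; units ≡ 3, 1 (mod 8); ε·ε+αω+βω = 1·0+3·0+6·1 ≡ 0  ⇒  (a,b)_2 = +1.
v=5: a=5^-2·(≡4), b=5^0·(≡4) mod 5; (4|5)=+1, (4|5)=+1; (−1)^{-2·0·2}·(+1)^0·(+1)^-2 = +1.
v=11: a=11^0·(≡8), b=11^1·(≡10) mod 11; (8|11)=-1, (10|11)=-1; (−1)^{0·1·5}·(-1)^1·(-1)^0 = -1.
v=3: a=3^0·(≡2), b=3^2·(≡2) mod 3; (2|3)=-1, (2|3)=-1; (−1)^{0·2·1}·(-1)^2·(-1)^0 = +1.
v=19: a=19^3·(≡9), b=19^1·(≡1) mod 19; (9|19)=+1, (1|19)=+1; (−1)^{3·1·9}·(+1)^1·(+1)^3 = -1.
v=23: a=23^1·(≡13), b=23^0·(≡2) mod 23; (13|23)=+1, (2|23)=+1; (−1)^{1·0·11}·(+1)^0·(+1)^1 = +1.
v=∞: -874 < 0 and 209 > 0  ⇒  (a,b)_∞ = +1.
v=13: a=13^0·(≡10), b=13^2·(≡4) mod 13; (10|13)=+1, (4|13)=+1; (−1)^{0·2·6}·(+1)^2·(+1)^0 = +1.
|Ram(-874, 209)| = 2, even; anisotropic at {11, 19}.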